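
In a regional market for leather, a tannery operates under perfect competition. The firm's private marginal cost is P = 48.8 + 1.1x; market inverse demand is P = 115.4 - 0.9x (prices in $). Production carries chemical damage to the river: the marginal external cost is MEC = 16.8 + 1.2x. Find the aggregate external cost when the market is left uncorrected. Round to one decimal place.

Market equilibrium (private): 48.8 + 1.1x = 115.4 - 0.9x → x_m = 33.3000.
Total external cost = ∫₀^{x_m} (16.8 + 1.2x) dx = 16.8×33.3000 + ½×1.2×33.3000² = 1224.7740.

$1224.8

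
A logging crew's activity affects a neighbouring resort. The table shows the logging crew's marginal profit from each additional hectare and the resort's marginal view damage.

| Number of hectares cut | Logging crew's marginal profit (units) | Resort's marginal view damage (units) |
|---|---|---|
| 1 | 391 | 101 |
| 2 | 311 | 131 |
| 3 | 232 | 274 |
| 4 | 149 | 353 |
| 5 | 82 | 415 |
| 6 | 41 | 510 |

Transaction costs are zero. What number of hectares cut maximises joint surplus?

2

Bargaining reaches the level where marginal profit last exceeds marginal view damage.
That holds through level 2 (311 ≥ 131) but not at 3 (232 < 274).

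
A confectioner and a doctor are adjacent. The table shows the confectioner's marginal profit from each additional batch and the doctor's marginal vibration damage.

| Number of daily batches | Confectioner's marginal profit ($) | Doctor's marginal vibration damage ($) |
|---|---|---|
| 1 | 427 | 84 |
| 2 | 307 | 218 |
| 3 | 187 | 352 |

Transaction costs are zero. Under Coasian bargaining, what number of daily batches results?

2

Bargaining reaches the level where marginal profit last exceeds marginal vibration damage.
That holds through level 2 (307 ≥ 218) but not at 3 (187 < 352).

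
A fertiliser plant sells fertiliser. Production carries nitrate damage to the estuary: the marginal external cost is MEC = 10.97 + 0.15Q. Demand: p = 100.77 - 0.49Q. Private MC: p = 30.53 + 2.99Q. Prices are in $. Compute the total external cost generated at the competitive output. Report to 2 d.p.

$251.97

Market equilibrium (private): 30.53 + 2.99Q = 100.77 - 0.49Q → Q_m = 20.1839.
Total external cost = ∫₀^{Q_m} (10.97 + 0.15Q) dQ = 10.97×20.1839 + ½×0.15×20.1839² = 251.9716.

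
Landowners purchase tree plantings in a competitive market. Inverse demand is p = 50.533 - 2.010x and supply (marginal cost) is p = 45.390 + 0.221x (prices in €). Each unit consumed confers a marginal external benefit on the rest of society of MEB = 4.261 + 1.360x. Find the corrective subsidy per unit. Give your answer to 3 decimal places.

Social marginal benefit = demand + MEB = 54.794 - 0.650x.
Set SMB = MC: 54.794 - 0.650x = 45.390 + 0.221x → x* = 10.7968.
The Pigouvian subsidy equals MEB at x*: 4.261 + 1.360×10.7968 = 18.9446.

subsidy = €18.945 per unit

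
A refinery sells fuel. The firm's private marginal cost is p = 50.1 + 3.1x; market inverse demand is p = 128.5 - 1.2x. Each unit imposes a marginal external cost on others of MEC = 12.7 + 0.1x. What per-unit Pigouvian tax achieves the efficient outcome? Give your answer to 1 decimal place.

Social marginal cost = private MC + MEC = 62.8 + 3.2x.
Set SMC = demand: 62.8 + 3.2x = 128.5 - 1.2x → x* = 14.9318.
The Pigouvian tax equals MEC at x*: 12.7 + 0.1×14.9318 = 14.1932.

tax = 14.2 per unit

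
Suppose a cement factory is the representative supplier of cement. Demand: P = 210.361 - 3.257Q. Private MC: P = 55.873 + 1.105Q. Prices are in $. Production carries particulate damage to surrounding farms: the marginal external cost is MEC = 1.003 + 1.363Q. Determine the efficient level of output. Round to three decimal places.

Q* = 26.810

Social marginal cost = private MC + MEC = 56.876 + 2.468Q.
Set SMC = demand: 56.876 + 2.468Q = 210.361 - 3.257Q → Q* = 26.8096.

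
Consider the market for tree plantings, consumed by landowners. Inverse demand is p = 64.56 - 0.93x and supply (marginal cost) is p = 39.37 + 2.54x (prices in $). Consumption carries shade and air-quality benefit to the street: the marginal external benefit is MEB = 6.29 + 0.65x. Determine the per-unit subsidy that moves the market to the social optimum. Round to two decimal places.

Social marginal benefit = demand + MEB = 70.85 - 0.28x.
Set SMB = MC: 70.85 - 0.28x = 39.37 + 2.54x → x* = 11.1631.
The Pigouvian subsidy equals MEB at x*: 6.29 + 0.65×11.1631 = 13.5460.

subsidy = $13.55 per unit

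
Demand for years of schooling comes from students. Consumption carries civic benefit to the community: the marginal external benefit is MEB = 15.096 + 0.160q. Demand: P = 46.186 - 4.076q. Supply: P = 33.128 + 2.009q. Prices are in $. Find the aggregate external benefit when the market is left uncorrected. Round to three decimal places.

Market equilibrium (private): 33.128 + 2.009q = 46.186 - 4.076q → q_m = 2.1459.
Total external benefit = ∫₀^{q_m} (15.096 + 0.160q) dq = 15.096×2.1459 + ½×0.160×2.1459² = 32.7629.

$32.763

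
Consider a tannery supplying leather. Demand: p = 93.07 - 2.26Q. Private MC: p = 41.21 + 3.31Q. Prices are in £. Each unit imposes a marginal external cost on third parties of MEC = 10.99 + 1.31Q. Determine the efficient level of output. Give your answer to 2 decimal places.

Social marginal cost = private MC + MEC = 52.20 + 4.62Q.
Set SMC = demand: 52.20 + 4.62Q = 93.07 - 2.26Q → Q* = 5.9404.

Q* = 5.94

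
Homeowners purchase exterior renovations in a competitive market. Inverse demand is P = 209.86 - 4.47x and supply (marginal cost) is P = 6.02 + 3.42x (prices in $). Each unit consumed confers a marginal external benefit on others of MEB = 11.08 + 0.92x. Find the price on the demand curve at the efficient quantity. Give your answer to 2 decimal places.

P = $72.03

Social marginal benefit = demand + MEB = 220.94 - 3.55x.
Set SMB = MC: 220.94 - 3.55x = 6.02 + 3.42x → x* = 30.8350.
Consumer price on the demand curve at x*: 209.86 − 4.47×30.8350 = 72.0276.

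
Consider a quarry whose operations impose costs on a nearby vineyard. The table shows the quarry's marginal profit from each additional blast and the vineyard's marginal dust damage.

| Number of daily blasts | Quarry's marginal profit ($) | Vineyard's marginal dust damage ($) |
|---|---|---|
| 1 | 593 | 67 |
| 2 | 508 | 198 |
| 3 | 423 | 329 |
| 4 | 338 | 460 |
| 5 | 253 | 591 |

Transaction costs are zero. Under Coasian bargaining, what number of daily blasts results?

3

Bargaining reaches the level where marginal profit last exceeds marginal dust damage.
That holds through level 3 (423 ≥ 329) but not at 4 (338 < 460).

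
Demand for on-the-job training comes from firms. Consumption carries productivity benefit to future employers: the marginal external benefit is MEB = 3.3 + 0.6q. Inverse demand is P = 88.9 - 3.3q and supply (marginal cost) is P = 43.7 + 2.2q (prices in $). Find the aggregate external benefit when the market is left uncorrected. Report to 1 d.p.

Market equilibrium (private): 43.7 + 2.2q = 88.9 - 3.3q → q_m = 8.2182.
Total external benefit = ∫₀^{q_m} (3.3 + 0.6q) dq = 3.3×8.2182 + ½×0.6×8.2182² = 47.3817.

$47.4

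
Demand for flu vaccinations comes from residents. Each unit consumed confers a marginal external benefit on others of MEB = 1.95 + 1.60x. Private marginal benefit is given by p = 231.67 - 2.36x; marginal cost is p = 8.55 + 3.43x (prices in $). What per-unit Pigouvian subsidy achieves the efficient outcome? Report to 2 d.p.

Social marginal benefit = demand + MEB = 233.62 - 0.76x.
Set SMB = MC: 233.62 - 0.76x = 8.55 + 3.43x → x* = 53.7160.
The Pigouvian subsidy equals MEB at x*: 1.95 + 1.60×53.7160 = 87.8956.

subsidy = $87.90 per unit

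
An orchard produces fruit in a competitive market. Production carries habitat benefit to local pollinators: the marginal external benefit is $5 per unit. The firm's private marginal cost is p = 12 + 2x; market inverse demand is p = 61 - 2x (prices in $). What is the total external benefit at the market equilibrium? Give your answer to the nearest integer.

Market equilibrium (private): 12 + 2x = 61 - 2x → x_m = 12.2500.
Total external benefit = MEB × x_m = 5 × 12.2500 = 61.2500.

$61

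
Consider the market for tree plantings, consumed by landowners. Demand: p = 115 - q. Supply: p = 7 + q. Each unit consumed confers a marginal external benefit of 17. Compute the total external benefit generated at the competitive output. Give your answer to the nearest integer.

918

Market equilibrium (private): 7 + q = 115 - q → q_m = 54.0000.
Total external benefit = MEB × q_m = 17 × 54.0000 = 918.0000.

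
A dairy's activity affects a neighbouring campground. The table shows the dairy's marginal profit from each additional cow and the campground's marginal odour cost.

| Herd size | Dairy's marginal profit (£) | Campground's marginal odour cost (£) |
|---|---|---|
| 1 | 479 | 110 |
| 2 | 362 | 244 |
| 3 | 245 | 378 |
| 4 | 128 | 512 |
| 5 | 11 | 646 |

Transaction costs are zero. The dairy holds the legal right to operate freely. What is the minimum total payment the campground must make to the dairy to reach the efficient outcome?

Left alone the dairy would choose level 5 (marginal profit stays positive).
Efficient level: k* = 2 (marginal profit ≥ marginal odour cost through 2).
The campground must at least cover the dairy's forgone profit from cutting 5→2: 245 + 128 + 11 = 384.

£384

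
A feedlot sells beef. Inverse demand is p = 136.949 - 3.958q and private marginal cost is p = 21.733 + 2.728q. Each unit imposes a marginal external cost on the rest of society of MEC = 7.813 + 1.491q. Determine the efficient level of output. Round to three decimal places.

Social marginal cost = private MC + MEC = 29.546 + 4.219q.
Set SMC = demand: 29.546 + 4.219q = 136.949 - 3.958q → q* = 13.1348.

q* = 13.135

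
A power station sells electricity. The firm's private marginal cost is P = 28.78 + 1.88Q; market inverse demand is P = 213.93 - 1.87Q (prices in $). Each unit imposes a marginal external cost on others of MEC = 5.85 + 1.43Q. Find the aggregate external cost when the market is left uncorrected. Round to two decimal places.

$2031.81

Market equilibrium (private): 28.78 + 1.88Q = 213.93 - 1.87Q → Q_m = 49.3733.
Total external cost = ∫₀^{Q_m} (5.85 + 1.43Q) dQ = 5.85×49.3733 + ½×1.43×49.3733² = 2031.8056.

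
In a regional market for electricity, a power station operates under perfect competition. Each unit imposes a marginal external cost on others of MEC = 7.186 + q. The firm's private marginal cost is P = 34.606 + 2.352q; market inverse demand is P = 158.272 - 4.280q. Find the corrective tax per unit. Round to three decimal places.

tax = 22.448 per unit

Social marginal cost = private MC + MEC = 41.792 + 3.352q.
Set SMC = demand: 41.792 + 3.352q = 158.272 - 4.280q → q* = 15.2621.
The Pigouvian tax equals MEC at q*: 7.186 + 1.000×15.2621 = 22.4481.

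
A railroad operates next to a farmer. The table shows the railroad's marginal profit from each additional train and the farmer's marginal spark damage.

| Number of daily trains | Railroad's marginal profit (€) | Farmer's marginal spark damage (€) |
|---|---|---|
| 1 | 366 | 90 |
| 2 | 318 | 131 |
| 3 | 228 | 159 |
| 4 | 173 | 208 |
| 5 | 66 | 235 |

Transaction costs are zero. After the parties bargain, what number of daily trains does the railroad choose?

Bargaining reaches the level where marginal profit last exceeds marginal spark damage.
That holds through level 3 (228 ≥ 159) but not at 4 (173 < 208).

3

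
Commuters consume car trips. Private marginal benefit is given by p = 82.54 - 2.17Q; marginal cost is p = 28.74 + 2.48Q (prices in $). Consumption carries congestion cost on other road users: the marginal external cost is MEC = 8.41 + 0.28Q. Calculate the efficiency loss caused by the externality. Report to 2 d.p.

DWL = $13.76

Market equilibrium (private): 28.74 + 2.48Q = 82.54 - 2.17Q → Q_m = 11.5699.
Social marginal benefit = demand − MEC = 74.13 - 2.45Q.
Set SMB = MC: 74.13 - 2.45Q = 28.74 + 2.48Q → Q* = 9.2069.
The loss is the area between SMB and MC from Q* to Q_m; with linear curves that's a triangle of height MEC(Q_m).
DWL = ½ × 2.3630 × 11.6496 = 13.7640.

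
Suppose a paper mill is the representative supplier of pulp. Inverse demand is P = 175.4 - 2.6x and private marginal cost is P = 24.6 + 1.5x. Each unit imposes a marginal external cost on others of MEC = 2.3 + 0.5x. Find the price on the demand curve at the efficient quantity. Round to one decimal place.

Social marginal cost = private MC + MEC = 26.9 + 2.0x.
Set SMC = demand: 26.9 + 2.0x = 175.4 - 2.6x → x* = 32.2826.
Consumer price on the demand curve at x*: 175.4 − 2.6×32.2826 = 91.4652.

P = 91.5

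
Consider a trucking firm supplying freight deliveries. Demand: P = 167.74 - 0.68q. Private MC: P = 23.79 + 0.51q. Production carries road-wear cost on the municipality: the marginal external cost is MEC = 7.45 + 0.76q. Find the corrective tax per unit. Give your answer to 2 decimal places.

tax = 60.65 per unit

Social marginal cost = private MC + MEC = 31.24 + 1.27q.
Set SMC = demand: 31.24 + 1.27q = 167.74 - 0.68q → q* = 70.0000.
The Pigouvian tax equals MEC at q*: 7.45 + 0.76×70.0000 = 60.6500.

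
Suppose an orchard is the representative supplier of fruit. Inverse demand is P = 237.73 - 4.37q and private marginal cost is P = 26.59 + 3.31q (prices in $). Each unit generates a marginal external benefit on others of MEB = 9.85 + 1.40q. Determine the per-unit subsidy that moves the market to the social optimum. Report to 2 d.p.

Social marginal cost = private MC − MEB = 16.74 + 1.91q.
Set SMC = demand: 16.74 + 1.91q = 237.73 - 4.37q → q* = 35.1895.
The Pigouvian subsidy equals MEB at q*: 9.85 + 1.40×35.1895 = 59.1153.

subsidy = $59.12 per unit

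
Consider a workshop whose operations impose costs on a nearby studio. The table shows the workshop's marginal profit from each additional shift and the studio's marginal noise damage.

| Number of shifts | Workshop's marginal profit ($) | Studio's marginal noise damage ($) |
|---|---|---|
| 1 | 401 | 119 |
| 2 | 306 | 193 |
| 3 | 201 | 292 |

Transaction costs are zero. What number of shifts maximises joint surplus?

Bargaining reaches the level where marginal profit last exceeds marginal noise damage.
That holds through level 2 (306 ≥ 193) but not at 3 (201 < 292).

2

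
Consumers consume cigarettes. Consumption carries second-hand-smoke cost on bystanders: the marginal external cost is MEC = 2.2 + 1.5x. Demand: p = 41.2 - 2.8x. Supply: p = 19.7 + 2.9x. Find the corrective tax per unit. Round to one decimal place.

tax = 6.2 per unit

Social marginal benefit = demand − MEC = 39.0 - 4.3x.
Set SMB = MC: 39.0 - 4.3x = 19.7 + 2.9x → x* = 2.6806.
The Pigouvian tax equals MEC at x*: 2.2 + 1.5×2.6806 = 6.2209.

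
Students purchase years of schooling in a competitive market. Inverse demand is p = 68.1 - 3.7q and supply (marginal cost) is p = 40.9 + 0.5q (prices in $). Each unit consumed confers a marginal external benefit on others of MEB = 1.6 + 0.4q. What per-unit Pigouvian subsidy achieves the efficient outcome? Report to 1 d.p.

subsidy = $4.6 per unit

Social marginal benefit = demand + MEB = 69.7 - 3.3q.
Set SMB = MC: 69.7 - 3.3q = 40.9 + 0.5q → q* = 7.5789.
The Pigouvian subsidy equals MEB at q*: 1.6 + 0.4×7.5789 = 4.6316.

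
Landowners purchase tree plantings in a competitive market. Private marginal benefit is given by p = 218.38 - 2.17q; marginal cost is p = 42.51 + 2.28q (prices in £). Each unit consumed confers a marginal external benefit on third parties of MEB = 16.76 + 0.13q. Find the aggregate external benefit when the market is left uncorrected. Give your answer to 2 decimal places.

Market equilibrium (private): 42.51 + 2.28q = 218.38 - 2.17q → q_m = 39.5213.
Total external benefit = ∫₀^{q_m} (16.76 + 0.13q) dq = 16.76×39.5213 + ½×0.13×39.5213² = 763.9026.

£763.90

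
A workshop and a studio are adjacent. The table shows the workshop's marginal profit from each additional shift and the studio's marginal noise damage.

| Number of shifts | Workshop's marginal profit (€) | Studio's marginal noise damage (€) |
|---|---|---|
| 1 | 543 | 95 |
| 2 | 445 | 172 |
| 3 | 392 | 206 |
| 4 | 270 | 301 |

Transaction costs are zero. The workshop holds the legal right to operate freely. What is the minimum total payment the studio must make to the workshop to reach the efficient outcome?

€270

Left alone the workshop would choose level 4 (marginal profit stays positive).
Efficient level: k* = 3 (marginal profit ≥ marginal noise damage through 3).
The studio must at least cover the workshop's forgone profit from cutting 4→3: 270 = 270.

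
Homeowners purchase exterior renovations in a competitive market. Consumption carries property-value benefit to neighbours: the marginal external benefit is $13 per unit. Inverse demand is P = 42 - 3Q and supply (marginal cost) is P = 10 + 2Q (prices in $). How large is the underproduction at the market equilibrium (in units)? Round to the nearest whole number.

Market equilibrium (private): 10 + 2Q = 42 - 3Q → Q_m = 6.4000.
Social marginal benefit = demand + MEB = 55 - 3Q.
Set SMB = MC: 55 - 3Q = 10 + 2Q → Q* = 9.0000.
Gap = |6.4000 − 9.0000| = 2.6000.

3 units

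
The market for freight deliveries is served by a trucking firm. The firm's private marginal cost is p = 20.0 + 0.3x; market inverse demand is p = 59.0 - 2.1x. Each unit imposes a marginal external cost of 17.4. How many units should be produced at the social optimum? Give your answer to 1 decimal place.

x* = 9.0

Social marginal cost = private MC + MEC = 37.4 + 0.3x.
Set SMC = demand: 37.4 + 0.3x = 59.0 - 2.1x → x* = 9.0000.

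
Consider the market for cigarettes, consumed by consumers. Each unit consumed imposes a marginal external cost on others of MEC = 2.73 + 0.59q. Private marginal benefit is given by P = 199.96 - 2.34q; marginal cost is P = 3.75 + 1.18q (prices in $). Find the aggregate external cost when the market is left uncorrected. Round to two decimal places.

$1068.77

Market equilibrium (private): 3.75 + 1.18q = 199.96 - 2.34q → q_m = 55.7415.
Total external cost = ∫₀^{q_m} (2.73 + 0.59q) dq = 2.73×55.7415 + ½×0.59×55.7415² = 1068.7732.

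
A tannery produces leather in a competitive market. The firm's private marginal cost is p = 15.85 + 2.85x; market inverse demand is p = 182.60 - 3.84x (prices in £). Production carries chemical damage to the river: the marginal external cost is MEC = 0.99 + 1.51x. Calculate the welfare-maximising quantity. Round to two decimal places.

Social marginal cost = private MC + MEC = 16.84 + 4.36x.
Set SMC = demand: 16.84 + 4.36x = 182.60 - 3.84x → x* = 20.2146.

x* = 20.21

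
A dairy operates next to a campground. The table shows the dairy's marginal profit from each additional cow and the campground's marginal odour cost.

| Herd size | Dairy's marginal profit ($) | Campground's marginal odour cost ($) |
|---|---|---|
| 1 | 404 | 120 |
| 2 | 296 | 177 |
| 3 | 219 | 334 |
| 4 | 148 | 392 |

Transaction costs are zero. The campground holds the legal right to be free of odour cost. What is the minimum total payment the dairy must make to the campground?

Efficient level: marginal profit ≥ marginal odour cost through level 2, so k* = 2.
With the campground holding the right, the dairy must at least compensate total damage at k*: 120 + 177 = 297.

$297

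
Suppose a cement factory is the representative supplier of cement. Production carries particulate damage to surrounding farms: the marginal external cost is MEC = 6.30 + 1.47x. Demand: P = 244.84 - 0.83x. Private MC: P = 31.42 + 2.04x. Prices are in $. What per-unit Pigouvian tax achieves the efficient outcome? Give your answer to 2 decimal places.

tax = $76.45 per unit

Social marginal cost = private MC + MEC = 37.72 + 3.51x.
Set SMC = demand: 37.72 + 3.51x = 244.84 - 0.83x → x* = 47.7235.
The Pigouvian tax equals MEC at x*: 6.30 + 1.47×47.7235 = 76.4535.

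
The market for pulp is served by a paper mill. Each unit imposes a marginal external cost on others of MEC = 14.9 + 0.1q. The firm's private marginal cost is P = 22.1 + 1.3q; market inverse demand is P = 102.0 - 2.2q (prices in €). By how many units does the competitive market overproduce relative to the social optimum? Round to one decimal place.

Market equilibrium (private): 22.1 + 1.3q = 102.0 - 2.2q → q_m = 22.8286.
Social marginal cost = private MC + MEC = 37.0 + 1.4q.
Set SMC = demand: 37.0 + 1.4q = 102.0 - 2.2q → q* = 18.0556.
Gap = |22.8286 − 18.0556| = 4.7730.

4.8 units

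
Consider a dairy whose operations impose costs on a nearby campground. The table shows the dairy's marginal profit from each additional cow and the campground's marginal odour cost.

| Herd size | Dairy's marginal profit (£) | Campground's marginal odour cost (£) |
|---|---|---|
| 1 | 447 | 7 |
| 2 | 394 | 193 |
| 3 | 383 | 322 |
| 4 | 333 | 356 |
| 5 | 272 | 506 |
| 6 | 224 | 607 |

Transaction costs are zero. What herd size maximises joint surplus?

Bargaining reaches the level where marginal profit last exceeds marginal odour cost.
That holds through level 3 (383 ≥ 322) but not at 4 (333 < 356).

3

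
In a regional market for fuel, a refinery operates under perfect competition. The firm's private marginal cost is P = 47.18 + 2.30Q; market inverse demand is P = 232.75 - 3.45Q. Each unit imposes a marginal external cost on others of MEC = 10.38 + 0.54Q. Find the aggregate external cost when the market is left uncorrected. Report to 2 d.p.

616.21

Market equilibrium (private): 47.18 + 2.30Q = 232.75 - 3.45Q → Q_m = 32.2730.
Total external cost = ∫₀^{Q_m} (10.38 + 0.54Q) dQ = 10.38×32.2730 + ½×0.54×32.2730² = 616.2113.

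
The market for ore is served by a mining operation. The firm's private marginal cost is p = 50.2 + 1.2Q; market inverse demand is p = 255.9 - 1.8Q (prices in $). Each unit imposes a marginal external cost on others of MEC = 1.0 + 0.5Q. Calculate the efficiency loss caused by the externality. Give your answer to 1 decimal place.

Market equilibrium (private): 50.2 + 1.2Q = 255.9 - 1.8Q → Q_m = 68.5667.
Social marginal cost = private MC + MEC = 51.2 + 1.7Q.
Set SMC = demand: 51.2 + 1.7Q = 255.9 - 1.8Q → Q* = 58.4857.
The loss is the area between SMC and demand from Q* to Q_m; with linear curves that's a triangle of height MEC(Q_m).
DWL = ½ × 10.0810 × 35.2833 = 177.8455.

DWL = $177.8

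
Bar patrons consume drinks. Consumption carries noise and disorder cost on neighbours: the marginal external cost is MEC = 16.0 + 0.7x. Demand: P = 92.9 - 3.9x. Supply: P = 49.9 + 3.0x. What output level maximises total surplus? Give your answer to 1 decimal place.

x* = 3.6

Social marginal benefit = demand − MEC = 76.9 - 4.6x.
Set SMB = MC: 76.9 - 4.6x = 49.9 + 3.0x → x* = 3.5526.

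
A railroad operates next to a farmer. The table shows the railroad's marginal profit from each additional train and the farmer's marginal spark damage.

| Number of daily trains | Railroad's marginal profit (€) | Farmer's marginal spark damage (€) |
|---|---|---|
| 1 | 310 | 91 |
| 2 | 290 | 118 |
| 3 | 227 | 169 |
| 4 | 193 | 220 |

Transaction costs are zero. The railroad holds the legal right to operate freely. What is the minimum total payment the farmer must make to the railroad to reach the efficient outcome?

Left alone the railroad would choose level 4 (marginal profit stays positive).
Efficient level: k* = 3 (marginal profit ≥ marginal spark damage through 3).
The farmer must at least cover the railroad's forgone profit from cutting 4→3: 193 = 193.

€193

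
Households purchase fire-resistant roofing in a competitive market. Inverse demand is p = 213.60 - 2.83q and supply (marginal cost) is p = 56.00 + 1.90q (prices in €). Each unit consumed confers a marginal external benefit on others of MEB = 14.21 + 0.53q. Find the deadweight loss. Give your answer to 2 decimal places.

Market equilibrium (private): 56.00 + 1.90q = 213.60 - 2.83q → q_m = 33.3192.
Social marginal benefit = demand + MEB = 227.81 - 2.30q.
Set SMB = MC: 227.81 - 2.30q = 56.00 + 1.90q → q* = 40.9071.
Height of the DWL triangle at q_m is SMB(q_m) − MC(q_m) = MEB(q_m) = 31.8692.
DWL = ½ × 7.5879 × 31.8692 = 120.9102.

DWL = €120.91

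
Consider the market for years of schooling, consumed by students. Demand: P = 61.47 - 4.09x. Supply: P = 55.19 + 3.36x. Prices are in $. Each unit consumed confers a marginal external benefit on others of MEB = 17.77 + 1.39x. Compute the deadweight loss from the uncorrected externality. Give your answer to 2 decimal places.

Market equilibrium (private): 55.19 + 3.36x = 61.47 - 4.09x → x_m = 0.8430.
Social marginal benefit = demand + MEB = 79.24 - 2.70x.
Set SMB = MC: 79.24 - 2.70x = 55.19 + 3.36x → x* = 3.9686.
Height of the DWL triangle at x_m is SMB(x_m) − MC(x_m) = MEB(x_m) = 18.9417.
DWL = ½ × 3.1256 × 18.9417 = 29.6021.

DWL = $29.60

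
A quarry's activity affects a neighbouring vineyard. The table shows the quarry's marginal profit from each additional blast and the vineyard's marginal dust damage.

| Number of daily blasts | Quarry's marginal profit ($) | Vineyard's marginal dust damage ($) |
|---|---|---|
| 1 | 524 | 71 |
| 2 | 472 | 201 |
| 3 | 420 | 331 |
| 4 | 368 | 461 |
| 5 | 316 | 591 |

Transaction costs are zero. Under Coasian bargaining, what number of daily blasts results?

3

Bargaining reaches the level where marginal profit last exceeds marginal dust damage.
That holds through level 3 (420 ≥ 331) but not at 4 (368 < 461).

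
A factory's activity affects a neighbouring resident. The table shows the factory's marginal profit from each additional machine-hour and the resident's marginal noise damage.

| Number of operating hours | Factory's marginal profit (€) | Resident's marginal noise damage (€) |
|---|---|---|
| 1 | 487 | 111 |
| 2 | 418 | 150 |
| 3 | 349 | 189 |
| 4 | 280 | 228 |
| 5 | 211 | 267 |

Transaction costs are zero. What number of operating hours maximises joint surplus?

4

Bargaining reaches the level where marginal profit last exceeds marginal noise damage.
That holds through level 4 (280 ≥ 228) but not at 5 (211 < 267).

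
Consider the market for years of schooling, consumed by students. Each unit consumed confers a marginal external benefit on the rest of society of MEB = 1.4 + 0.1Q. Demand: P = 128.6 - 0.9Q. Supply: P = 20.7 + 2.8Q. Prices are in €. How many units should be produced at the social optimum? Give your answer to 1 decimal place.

Q* = 30.4

Social marginal benefit = demand + MEB = 130.0 - 0.8Q.
Set SMB = MC: 130.0 - 0.8Q = 20.7 + 2.8Q → Q* = 30.3611.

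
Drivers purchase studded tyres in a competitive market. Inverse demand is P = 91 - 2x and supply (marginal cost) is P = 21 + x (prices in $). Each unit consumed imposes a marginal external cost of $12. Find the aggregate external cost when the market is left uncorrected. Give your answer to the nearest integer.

Market equilibrium (private): 21 + x = 91 - 2x → x_m = 23.3333.
Total external cost = MEC × x_m = 12 × 23.3333 = 279.9996.

$280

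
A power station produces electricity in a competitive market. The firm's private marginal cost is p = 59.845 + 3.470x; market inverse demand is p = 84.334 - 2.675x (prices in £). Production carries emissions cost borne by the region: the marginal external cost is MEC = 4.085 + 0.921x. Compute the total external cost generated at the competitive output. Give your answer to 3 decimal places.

Market equilibrium (private): 59.845 + 3.470x = 84.334 - 2.675x → x_m = 3.9852.
Total external cost = ∫₀^{x_m} (4.085 + 0.921x) dx = 4.085×3.9852 + ½×0.921×3.9852² = 23.5931.

£23.593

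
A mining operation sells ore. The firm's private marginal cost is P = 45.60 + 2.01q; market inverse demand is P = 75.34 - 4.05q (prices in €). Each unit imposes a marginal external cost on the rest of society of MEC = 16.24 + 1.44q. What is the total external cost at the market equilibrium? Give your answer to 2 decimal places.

Market equilibrium (private): 45.60 + 2.01q = 75.34 - 4.05q → q_m = 4.9076.
Total external cost = ∫₀^{q_m} (16.24 + 1.44q) dq = 16.24×4.9076 + ½×1.44×4.9076² = 97.0403.

€97.04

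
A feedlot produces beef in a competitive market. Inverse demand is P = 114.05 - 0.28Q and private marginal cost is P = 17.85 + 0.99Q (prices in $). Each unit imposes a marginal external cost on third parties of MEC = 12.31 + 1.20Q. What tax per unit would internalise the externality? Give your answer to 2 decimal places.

tax = $53.07 per unit

Social marginal cost = private MC + MEC = 30.16 + 2.19Q.
Set SMC = demand: 30.16 + 2.19Q = 114.05 - 0.28Q → Q* = 33.9636.
The Pigouvian tax equals MEC at Q*: 12.31 + 1.20×33.9636 = 53.0663.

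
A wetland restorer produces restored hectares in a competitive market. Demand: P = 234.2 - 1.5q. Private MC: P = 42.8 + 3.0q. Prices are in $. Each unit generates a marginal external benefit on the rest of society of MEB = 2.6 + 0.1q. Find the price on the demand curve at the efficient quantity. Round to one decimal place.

Social marginal cost = private MC − MEB = 40.2 + 2.9q.
Set SMC = demand: 40.2 + 2.9q = 234.2 - 1.5q → q* = 44.0909.
Consumer price on the demand curve at q*: 234.2 − 1.5×44.0909 = 168.0637.

P = $168.1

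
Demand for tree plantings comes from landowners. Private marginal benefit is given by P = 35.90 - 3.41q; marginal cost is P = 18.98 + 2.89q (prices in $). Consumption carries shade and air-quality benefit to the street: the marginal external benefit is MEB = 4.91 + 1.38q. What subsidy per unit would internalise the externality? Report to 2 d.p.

subsidy = $11.03 per unit

Social marginal benefit = demand + MEB = 40.81 - 2.03q.
Set SMB = MC: 40.81 - 2.03q = 18.98 + 2.89q → q* = 4.4370.
The Pigouvian subsidy equals MEB at q*: 4.91 + 1.38×4.4370 = 11.0331.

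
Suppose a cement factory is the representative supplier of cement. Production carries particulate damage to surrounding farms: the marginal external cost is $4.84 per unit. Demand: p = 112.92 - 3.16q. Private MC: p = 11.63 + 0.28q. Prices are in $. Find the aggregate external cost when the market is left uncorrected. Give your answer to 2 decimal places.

$142.51

Market equilibrium (private): 11.63 + 0.28q = 112.92 - 3.16q → q_m = 29.4448.
Total external cost = MEC × q_m = 4.84 × 29.4448 = 142.5128.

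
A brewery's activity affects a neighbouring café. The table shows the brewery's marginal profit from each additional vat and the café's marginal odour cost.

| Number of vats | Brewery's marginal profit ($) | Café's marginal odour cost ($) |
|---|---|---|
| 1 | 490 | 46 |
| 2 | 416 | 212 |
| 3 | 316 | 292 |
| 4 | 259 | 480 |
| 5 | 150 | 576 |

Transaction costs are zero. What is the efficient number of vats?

Bargaining reaches the level where marginal profit last exceeds marginal odour cost.
That holds through level 3 (316 ≥ 292) but not at 4 (259 < 480).

3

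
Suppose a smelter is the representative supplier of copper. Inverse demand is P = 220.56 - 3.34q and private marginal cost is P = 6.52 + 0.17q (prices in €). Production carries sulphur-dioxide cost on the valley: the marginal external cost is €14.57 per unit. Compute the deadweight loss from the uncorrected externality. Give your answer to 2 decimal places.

Market equilibrium (private): 6.52 + 0.17q = 220.56 - 3.34q → q_m = 60.9801.
Social marginal cost = private MC + MEC = 21.09 + 0.17q.
Set SMC = demand: 21.09 + 0.17q = 220.56 - 3.34q → q* = 56.8291.
Between q* and q_m the wedge SMC − demand runs linearly from 0 to MEC(q_m), so the loss is a triangle.
DWL = ½ × 4.1510 × 14.5700 = 30.2400.

DWL = €30.24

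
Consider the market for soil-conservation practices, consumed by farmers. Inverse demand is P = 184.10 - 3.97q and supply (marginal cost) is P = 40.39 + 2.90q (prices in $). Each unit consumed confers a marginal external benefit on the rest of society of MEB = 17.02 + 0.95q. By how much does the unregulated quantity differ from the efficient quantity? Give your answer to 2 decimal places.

Market equilibrium (private): 40.39 + 2.90q = 184.10 - 3.97q → q_m = 20.9185.
Social marginal benefit = demand + MEB = 201.12 - 3.02q.
Set SMB = MC: 201.12 - 3.02q = 40.39 + 2.90q → q* = 27.1503.
Gap = |20.9185 − 27.1503| = 6.2318.

6.23 units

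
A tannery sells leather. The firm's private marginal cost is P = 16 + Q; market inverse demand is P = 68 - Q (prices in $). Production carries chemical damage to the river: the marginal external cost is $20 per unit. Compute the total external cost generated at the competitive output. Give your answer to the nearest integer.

Market equilibrium (private): 16 + Q = 68 - Q → Q_m = 26.0000.
Total external cost = MEC × Q_m = 20 × 26.0000 = 520.0000.

$520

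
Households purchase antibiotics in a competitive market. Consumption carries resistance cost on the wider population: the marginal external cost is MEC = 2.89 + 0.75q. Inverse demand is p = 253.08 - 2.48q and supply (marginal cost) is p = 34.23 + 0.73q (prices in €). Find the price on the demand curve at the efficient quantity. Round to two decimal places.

Social marginal benefit = demand − MEC = 250.19 - 3.23q.
Set SMB = MC: 250.19 - 3.23q = 34.23 + 0.73q → q* = 54.5354.
Consumer price on the demand curve at q*: 253.08 − 2.48×54.5354 = 117.8322.

P = €117.83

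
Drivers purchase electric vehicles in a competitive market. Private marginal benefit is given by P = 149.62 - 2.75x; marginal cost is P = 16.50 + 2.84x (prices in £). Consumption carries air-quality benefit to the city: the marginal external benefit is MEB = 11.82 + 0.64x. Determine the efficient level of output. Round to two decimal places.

Social marginal benefit = demand + MEB = 161.44 - 2.11x.
Set SMB = MC: 161.44 - 2.11x = 16.50 + 2.84x → x* = 29.2808.

x* = 29.28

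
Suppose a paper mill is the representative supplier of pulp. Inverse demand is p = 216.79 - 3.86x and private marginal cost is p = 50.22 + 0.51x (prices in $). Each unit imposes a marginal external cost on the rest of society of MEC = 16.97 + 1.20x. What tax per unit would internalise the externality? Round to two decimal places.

Social marginal cost = private MC + MEC = 67.19 + 1.71x.
Set SMC = demand: 67.19 + 1.71x = 216.79 - 3.86x → x* = 26.8582.
The Pigouvian tax equals MEC at x*: 16.97 + 1.20×26.8582 = 49.1998.

tax = $49.20 per unit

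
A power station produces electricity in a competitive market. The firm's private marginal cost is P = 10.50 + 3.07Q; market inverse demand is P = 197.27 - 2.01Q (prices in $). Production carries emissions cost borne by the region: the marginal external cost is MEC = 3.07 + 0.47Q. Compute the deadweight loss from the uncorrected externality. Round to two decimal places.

Market equilibrium (private): 10.50 + 3.07Q = 197.27 - 2.01Q → Q_m = 36.7657.
Social marginal cost = private MC + MEC = 13.57 + 3.54Q.
Set SMC = demand: 13.57 + 3.54Q = 197.27 - 2.01Q → Q* = 33.0991.
The loss is the area between SMC and demand from Q* to Q_m; with linear curves that's a triangle of height MEC(Q_m).
DWL = ½ × 3.6666 × 20.3499 = 37.3075.

DWL = $37.31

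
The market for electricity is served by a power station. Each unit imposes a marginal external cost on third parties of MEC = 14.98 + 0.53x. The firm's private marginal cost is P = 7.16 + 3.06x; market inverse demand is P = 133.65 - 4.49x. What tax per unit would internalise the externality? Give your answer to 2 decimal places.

Social marginal cost = private MC + MEC = 22.14 + 3.59x.
Set SMC = demand: 22.14 + 3.59x = 133.65 - 4.49x → x* = 13.8007.
The Pigouvian tax equals MEC at x*: 14.98 + 0.53×13.8007 = 22.2944.

tax = 22.29 per unit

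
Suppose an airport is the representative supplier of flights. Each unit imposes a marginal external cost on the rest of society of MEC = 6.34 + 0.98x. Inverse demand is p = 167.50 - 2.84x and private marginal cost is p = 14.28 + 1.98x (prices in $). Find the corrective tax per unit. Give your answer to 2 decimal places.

tax = $31.16 per unit

Social marginal cost = private MC + MEC = 20.62 + 2.96x.
Set SMC = demand: 20.62 + 2.96x = 167.50 - 2.84x → x* = 25.3241.
The Pigouvian tax equals MEC at x*: 6.34 + 0.98×25.3241 = 31.1576.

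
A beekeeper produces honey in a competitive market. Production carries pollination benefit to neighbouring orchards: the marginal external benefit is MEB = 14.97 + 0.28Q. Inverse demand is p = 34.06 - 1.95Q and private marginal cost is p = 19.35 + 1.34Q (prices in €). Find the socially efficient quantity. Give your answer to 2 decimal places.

Social marginal cost = private MC − MEB = 4.38 + 1.06Q.
Set SMC = demand: 4.38 + 1.06Q = 34.06 - 1.95Q → Q* = 9.8605.

Q* = 9.86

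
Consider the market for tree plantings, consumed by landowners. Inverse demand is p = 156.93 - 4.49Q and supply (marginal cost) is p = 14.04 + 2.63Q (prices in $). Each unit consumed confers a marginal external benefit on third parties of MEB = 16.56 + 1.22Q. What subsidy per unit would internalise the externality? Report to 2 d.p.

subsidy = $49.53 per unit

Social marginal benefit = demand + MEB = 173.49 - 3.27Q.
Set SMB = MC: 173.49 - 3.27Q = 14.04 + 2.63Q → Q* = 27.0254.
The Pigouvian subsidy equals MEB at Q*: 16.56 + 1.22×27.0254 = 49.5310.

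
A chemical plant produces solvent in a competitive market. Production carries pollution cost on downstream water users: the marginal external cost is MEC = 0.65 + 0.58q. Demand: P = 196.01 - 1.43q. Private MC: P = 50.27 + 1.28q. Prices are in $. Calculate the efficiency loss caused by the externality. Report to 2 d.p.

DWL = $154.09

Market equilibrium (private): 50.27 + 1.28q = 196.01 - 1.43q → q_m = 53.7786.
Social marginal cost = private MC + MEC = 50.92 + 1.86q.
Set SMC = demand: 50.92 + 1.86q = 196.01 - 1.43q → q* = 44.1003.
The loss is the area between SMC and demand from q* to q_m; with linear curves that's a triangle of height MEC(q_m).
DWL = ½ × 9.6783 × 31.8416 = 154.0863.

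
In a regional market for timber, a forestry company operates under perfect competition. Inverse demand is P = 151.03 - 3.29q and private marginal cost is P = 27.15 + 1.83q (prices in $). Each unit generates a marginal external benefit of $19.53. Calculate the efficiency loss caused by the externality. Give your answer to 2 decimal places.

DWL = $37.25

Market equilibrium (private): 27.15 + 1.83q = 151.03 - 3.29q → q_m = 24.1953.
Social marginal cost = private MC − MEB = 7.62 + 1.83q.
Set SMC = demand: 7.62 + 1.83q = 151.03 - 3.29q → q* = 28.0098.
The welfare-loss triangle has base |q_m − q*| and height MEB(q_m) (the vertical gap between SMC and demand is zero at q* and MEB at q_m).
DWL = ½ × 3.8145 × 19.5300 = 37.2486.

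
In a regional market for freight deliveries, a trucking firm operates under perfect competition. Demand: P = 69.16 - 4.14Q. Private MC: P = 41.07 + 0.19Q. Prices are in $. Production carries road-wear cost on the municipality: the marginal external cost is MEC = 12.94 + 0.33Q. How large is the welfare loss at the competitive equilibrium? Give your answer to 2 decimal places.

DWL = $24.40

Market equilibrium (private): 41.07 + 0.19Q = 69.16 - 4.14Q → Q_m = 6.4873.
Social marginal cost = private MC + MEC = 54.01 + 0.52Q.
Set SMC = demand: 54.01 + 0.52Q = 69.16 - 4.14Q → Q* = 3.2511.
The loss is the area between SMC and demand from Q* to Q_m; with linear curves that's a triangle of height MEC(Q_m).
DWL = ½ × 3.2362 × 15.0808 = 24.4022.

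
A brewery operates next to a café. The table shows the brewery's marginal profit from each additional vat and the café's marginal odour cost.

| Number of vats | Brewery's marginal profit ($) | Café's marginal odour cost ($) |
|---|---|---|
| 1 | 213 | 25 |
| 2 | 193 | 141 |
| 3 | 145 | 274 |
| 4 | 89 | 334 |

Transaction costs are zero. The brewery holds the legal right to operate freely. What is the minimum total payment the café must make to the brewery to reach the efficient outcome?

Left alone the brewery would choose level 4 (marginal profit stays positive).
Efficient level: k* = 2 (marginal profit ≥ marginal odour cost through 2).
The café must at least cover the brewery's forgone profit from cutting 4→2: 145 + 89 = 234.

$234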